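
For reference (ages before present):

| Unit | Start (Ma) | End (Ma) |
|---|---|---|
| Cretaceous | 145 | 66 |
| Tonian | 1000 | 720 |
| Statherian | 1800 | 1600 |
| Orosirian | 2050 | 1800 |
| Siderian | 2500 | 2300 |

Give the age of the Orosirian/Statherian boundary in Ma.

The Orosirian ends and the Statherian begins at 1800 Ma.

1800 Ma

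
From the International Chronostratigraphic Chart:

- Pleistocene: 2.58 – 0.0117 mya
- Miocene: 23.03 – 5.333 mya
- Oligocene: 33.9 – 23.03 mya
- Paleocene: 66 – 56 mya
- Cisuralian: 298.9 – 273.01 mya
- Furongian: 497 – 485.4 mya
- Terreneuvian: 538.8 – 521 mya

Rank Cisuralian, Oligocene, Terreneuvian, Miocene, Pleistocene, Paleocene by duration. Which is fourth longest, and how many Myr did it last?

Durations: Cisuralian 25.89; Oligocene 10.87; Terreneuvian 17.8; Miocene 17.697; Pleistocene 2.5683; Paleocene 10 Myr.
Sorted longest-first: Cisuralian (25.89), Terreneuvian (17.8), Miocene (17.697), Oligocene (10.87), Paleocene (10), Pleistocene (2.5683).
The fourth longest is Oligocene at 10.87 Myr.

Oligocene, 10.87 million years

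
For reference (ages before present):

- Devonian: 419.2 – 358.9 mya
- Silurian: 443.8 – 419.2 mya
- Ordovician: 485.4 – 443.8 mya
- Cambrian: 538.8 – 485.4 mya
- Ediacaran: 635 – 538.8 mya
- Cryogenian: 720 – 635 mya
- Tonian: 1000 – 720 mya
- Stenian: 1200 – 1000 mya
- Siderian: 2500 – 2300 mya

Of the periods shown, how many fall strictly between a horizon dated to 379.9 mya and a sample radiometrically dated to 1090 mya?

6

1090 Ma sits inside the Stenian (1200–1000) and 379.9 Ma inside the Devonian (419.2–358.9); neither of those is wholly between the two dates.
The listed periods lying completely between them are Tonian, Cryogenian, Ediacaran, Cambrian, Ordovician, Silurian — 6 in all.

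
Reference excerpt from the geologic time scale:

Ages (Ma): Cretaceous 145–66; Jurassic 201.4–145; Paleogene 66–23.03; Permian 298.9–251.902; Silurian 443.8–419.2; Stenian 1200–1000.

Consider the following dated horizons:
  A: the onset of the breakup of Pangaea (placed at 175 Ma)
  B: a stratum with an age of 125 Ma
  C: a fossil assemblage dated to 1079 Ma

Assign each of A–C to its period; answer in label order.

A — Jurassic; B — Cretaceous; C — Stenian

A: 175 Ma lies in 201.4–145 Ma, so Jurassic.
B: 125 Ma lies in 145–66 Ma, so Cretaceous.
C: 1079 Ma lies in 1200–1000 Ma, so Stenian.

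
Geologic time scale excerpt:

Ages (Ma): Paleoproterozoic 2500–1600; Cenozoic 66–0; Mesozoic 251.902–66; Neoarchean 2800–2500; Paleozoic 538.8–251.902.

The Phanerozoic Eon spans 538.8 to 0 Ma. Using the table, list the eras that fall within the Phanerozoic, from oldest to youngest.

Paleozoic, Mesozoic, Cenozoic

Eras with both bounds inside 538.8–0 Ma: Paleozoic (538.8–251.902), Mesozoic (251.902–66), Cenozoic (66–0).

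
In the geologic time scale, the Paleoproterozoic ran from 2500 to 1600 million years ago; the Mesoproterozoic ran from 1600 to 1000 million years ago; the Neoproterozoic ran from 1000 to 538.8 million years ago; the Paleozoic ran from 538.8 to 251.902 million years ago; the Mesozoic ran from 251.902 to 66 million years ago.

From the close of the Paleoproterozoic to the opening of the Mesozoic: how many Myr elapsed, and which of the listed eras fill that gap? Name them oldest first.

1348.098 million years; Mesoproterozoic, Neoproterozoic, Paleozoic

The Paleoproterozoic closes at 1600 Ma and the Mesozoic opens at 251.902 Ma, so the interval is 1600 − 251.902 = 1348.098 Myr.
An era fits inside if it starts at or after 1600 Ma and ends at or before 251.902 Ma; oldest first that gives Mesoproterozoic, Neoproterozoic, Paleozoic.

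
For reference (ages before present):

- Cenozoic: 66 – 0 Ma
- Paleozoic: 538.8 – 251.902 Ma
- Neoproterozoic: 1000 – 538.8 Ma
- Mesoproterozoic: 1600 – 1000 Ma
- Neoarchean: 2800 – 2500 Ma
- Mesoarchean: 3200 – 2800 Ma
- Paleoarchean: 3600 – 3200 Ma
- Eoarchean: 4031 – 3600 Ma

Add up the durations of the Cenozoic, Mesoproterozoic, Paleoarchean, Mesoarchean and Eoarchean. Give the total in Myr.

1897 million years

Duration is start − end for each: (66 − 0) + (1600 − 1000) + (3600 − 3200) + (3200 − 2800) + (4031 − 3600).
That is 66 + 600 + 400 + 400 + 431, which totals 1897 million years.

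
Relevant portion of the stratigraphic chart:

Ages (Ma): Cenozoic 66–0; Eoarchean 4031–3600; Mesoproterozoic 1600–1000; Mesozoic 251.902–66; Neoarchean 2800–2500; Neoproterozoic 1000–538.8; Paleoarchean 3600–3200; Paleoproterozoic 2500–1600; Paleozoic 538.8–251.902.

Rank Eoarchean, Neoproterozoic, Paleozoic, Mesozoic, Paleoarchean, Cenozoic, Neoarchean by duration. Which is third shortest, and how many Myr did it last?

Paleozoic, 286.898 million years

Start − end for each: Eoarchean 4031 − 3600 = 431; Neoproterozoic 1000 − 538.8 = 461.2; Paleozoic 538.8 − 251.902 = 286.898; Mesozoic 251.902 − 66 = 185.902; Paleoarchean 3600 − 3200 = 400; Cenozoic 66 − 0 = 66; Neoarchean 2800 − 2500 = 300.
Ranking these from shortest: Cenozoic < Mesozoic < Paleozoic < Neoarchean < Paleoarchean < Eoarchean < Neoproterozoic.
Position 3 in that ranking is Paleozoic, which lasted 286.898 Myr.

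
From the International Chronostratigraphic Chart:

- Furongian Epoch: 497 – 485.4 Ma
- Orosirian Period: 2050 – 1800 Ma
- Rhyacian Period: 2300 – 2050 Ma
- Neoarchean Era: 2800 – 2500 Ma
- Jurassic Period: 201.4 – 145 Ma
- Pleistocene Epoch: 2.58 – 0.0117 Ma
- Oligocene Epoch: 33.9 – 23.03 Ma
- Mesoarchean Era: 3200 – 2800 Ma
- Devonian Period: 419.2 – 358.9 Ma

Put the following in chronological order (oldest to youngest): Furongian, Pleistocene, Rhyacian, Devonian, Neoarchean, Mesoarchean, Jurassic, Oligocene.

Mesoarchean → Neoarchean → Rhyacian → Furongian → Devonian → Jurassic → Oligocene → Pleistocene

Read off each span (Ma): Furongian 497–485.4; Pleistocene 2.58–0.0117; Rhyacian 2300–2050; Devonian 419.2–358.9; Neoarchean 2800–2500; Mesoarchean 3200–2800; Jurassic 201.4–145; Oligocene 33.9–23.03.
Larger Ma is older, so oldest→youngest is Mesoarchean, Neoarchean, Rhyacian, Furongian, Devonian, Jurassic, Oligocene, Pleistocene.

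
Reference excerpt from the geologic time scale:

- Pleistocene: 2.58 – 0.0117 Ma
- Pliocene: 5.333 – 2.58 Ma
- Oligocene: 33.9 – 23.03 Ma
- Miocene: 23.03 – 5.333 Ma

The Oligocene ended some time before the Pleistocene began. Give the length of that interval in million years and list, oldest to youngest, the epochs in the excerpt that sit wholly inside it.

The Oligocene closes at 23.03 Ma and the Pleistocene opens at 2.58 Ma, so the interval is 23.03 − 2.58 = 20.45 Myr.
An epoch fits inside if it starts at or after 23.03 Ma and ends at or before 2.58 Ma; oldest first that gives Miocene, Pliocene.

20.45 million years; Miocene, Pliocene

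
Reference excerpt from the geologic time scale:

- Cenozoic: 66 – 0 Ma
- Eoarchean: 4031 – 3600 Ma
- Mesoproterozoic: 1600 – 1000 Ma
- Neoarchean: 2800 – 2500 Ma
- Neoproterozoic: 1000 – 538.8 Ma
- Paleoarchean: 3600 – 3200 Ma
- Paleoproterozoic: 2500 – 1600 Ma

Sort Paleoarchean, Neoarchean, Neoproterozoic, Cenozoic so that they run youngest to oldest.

Cenozoic, Neoproterozoic, Neoarchean, Paleoarchean

Sorting by start age (ascending Ma, since larger Ma = older): Cenozoic began 66, Neoproterozoic began 1000, Neoarchean began 2800, Paleoarchean began 3600.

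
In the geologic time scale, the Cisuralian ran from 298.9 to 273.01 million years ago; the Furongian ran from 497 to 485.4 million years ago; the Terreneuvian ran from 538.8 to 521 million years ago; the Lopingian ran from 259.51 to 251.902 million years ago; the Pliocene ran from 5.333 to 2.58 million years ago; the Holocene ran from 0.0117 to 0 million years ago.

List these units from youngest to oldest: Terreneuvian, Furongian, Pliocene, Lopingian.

Pliocene, Lopingian, Furongian, Terreneuvian

Sorting by start age (ascending Ma, since larger Ma = older): Pliocene began 5.333, Lopingian began 259.51, Furongian began 497, Terreneuvian began 538.8.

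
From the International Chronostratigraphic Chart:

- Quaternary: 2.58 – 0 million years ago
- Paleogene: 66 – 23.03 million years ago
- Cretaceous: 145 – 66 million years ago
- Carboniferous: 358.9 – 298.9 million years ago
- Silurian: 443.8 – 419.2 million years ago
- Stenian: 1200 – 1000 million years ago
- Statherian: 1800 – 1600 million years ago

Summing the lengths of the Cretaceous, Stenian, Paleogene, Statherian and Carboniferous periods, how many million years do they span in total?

581.97 million years

Duration is start − end for each: (145 − 66) + (1200 − 1000) + (66 − 23.03) + (1800 − 1600) + (358.9 − 298.9).
That is 79 + 200 + 42.97 + 200 + 60, which totals 581.97 million years.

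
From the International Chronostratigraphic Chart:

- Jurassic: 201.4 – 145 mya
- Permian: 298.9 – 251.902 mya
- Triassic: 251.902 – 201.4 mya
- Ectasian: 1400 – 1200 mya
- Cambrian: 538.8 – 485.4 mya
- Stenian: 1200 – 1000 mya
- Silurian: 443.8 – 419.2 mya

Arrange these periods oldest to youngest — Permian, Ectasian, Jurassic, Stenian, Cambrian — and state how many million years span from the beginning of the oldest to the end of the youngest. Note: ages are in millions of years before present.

Ectasian, Stenian, Cambrian, Permian, Jurassic; total span 1255 Myr

From the excerpt: Permian 298.9–251.902; Ectasian 1400–1200; Jurassic 201.4–145; Stenian 1200–1000; Cambrian 538.8–485.4 (Ma).
Larger Ma is earlier, so the oldest is Ectasian and the youngest is Jurassic; oldest to youngest: Ectasian, Stenian, Cambrian, Permian, Jurassic.
Oldest start 1400 minus youngest end 145 gives 1255 Myr overall.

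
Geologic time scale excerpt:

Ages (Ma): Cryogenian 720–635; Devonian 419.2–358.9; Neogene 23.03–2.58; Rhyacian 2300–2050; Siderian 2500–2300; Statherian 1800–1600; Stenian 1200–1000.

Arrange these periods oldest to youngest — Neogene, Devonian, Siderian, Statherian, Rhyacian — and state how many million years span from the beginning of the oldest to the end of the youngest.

Siderian, Rhyacian, Statherian, Devonian, Neogene; total span 2497.42 Myr

From the excerpt: Neogene 23.03–2.58; Devonian 419.2–358.9; Siderian 2500–2300; Statherian 1800–1600; Rhyacian 2300–2050 (Ma).
Larger Ma is earlier, so the oldest is Siderian and the youngest is Neogene; oldest to youngest: Siderian, Rhyacian, Statherian, Devonian, Neogene.
Oldest start 2500 minus youngest end 2.58 gives 2497.42 Myr overall.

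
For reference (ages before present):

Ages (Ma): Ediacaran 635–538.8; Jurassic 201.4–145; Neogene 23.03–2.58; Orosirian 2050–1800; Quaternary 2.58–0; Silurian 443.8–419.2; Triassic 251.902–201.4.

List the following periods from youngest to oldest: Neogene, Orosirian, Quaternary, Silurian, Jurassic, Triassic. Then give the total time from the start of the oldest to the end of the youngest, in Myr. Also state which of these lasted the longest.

Start ages (Ma): Orosirian 2050, Silurian 443.8, Triassic 251.902, Jurassic 201.4, Neogene 23.03, Quaternary 2.58.
Ordered youngest to oldest: Quaternary, Neogene, Jurassic, Triassic, Silurian, Orosirian.
Span = 2050 − 0 = 2050 Myr.
Durations: Jurassic 56.4, Triassic 50.502, Quaternary 2.58, Neogene 20.45, Orosirian 250, Silurian 24.6 → longest is Orosirian (250 Myr).

Quaternary → Neogene → Jurassic → Triassic → Silurian → Orosirian; total span 2050 Myr; longest is Orosirian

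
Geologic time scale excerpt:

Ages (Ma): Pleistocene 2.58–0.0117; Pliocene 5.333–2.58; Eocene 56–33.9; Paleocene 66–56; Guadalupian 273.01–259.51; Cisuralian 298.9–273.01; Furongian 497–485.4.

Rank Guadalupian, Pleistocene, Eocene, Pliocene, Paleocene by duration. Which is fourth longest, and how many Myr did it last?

Pliocene, 2.753 million years

Start − end for each: Guadalupian 273.01 − 259.51 = 13.5; Pleistocene 2.58 − 0.0117 = 2.5683; Eocene 56 − 33.9 = 22.1; Pliocene 5.333 − 2.58 = 2.753; Paleocene 66 − 56 = 10.
Ranking these from longest: Eocene > Guadalupian > Paleocene > Pliocene > Pleistocene.
Position 4 in that ranking is Pliocene, which lasted 2.753 Myr.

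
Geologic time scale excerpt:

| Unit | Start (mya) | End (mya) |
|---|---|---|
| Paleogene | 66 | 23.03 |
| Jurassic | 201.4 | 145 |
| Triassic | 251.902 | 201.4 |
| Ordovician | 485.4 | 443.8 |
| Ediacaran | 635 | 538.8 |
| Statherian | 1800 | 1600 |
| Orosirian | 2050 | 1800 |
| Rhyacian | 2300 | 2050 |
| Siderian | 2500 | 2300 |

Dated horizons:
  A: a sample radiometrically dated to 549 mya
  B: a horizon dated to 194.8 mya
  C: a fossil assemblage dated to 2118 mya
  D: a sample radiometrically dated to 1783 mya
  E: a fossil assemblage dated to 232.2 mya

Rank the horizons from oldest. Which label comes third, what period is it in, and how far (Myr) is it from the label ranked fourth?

A, in the Ediacaran; 316.8 million years to E

Larger Ma means older, so oldest first: C 2118 > D 1783 > A 549 > E 232.2 > B 194.8.
Counting 3 along gives A (549 Ma); the excerpt puts that inside the Ediacaran, 635–538.8 Ma.
Next in line is E (232.2 Ma), and 549 − 232.2 = 316.8 Myr.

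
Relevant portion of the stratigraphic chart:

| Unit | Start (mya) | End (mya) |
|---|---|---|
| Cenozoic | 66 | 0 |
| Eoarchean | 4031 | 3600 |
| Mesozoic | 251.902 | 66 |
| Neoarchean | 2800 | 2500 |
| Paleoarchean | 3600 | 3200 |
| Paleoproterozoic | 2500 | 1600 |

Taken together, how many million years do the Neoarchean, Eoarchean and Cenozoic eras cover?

797 million years

Each duration: Neoarchean = 300; Eoarchean = 431; Cenozoic = 66.
Sum: 300 + 431 + 66 = 797 Myr.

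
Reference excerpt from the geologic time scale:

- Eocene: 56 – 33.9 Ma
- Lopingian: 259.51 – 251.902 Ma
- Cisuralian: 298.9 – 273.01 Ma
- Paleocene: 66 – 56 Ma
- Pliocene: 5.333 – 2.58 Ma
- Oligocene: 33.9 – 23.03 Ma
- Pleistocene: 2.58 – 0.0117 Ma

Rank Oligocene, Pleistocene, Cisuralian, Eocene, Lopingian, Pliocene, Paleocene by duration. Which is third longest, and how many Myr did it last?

Oligocene, 10.87 million years

Start − end for each: Oligocene 33.9 − 23.03 = 10.87; Pleistocene 2.58 − 0.0117 = 2.5683; Cisuralian 298.9 − 273.01 = 25.89; Eocene 56 − 33.9 = 22.1; Lopingian 259.51 − 251.902 = 7.608; Pliocene 5.333 − 2.58 = 2.753; Paleocene 66 − 56 = 10.
Ranking these from longest: Cisuralian > Eocene > Oligocene > Paleocene > Lopingian > Pliocene > Pleistocene.
Position 3 in that ranking is Oligocene, which lasted 10.87 Myr.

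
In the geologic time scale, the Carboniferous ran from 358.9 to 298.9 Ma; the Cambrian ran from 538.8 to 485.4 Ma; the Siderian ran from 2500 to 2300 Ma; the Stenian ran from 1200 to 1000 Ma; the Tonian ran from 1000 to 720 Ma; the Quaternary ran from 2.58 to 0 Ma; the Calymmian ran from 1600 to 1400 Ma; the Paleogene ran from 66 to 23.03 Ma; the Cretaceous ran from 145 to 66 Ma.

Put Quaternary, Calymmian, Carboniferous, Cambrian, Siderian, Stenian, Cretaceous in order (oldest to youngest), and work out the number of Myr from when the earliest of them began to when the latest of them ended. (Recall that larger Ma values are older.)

Start ages (Ma): Siderian 2500, Calymmian 1600, Stenian 1200, Cambrian 538.8, Carboniferous 358.9, Cretaceous 145, Quaternary 2.58.
Ordered oldest to youngest: Siderian, Calymmian, Stenian, Cambrian, Carboniferous, Cretaceous, Quaternary.
Span = 2500 − 0 = 2500 Myr.

Siderian, Calymmian, Stenian, Cambrian, Carboniferous, Cretaceous, Quaternary; total span 2500 Myr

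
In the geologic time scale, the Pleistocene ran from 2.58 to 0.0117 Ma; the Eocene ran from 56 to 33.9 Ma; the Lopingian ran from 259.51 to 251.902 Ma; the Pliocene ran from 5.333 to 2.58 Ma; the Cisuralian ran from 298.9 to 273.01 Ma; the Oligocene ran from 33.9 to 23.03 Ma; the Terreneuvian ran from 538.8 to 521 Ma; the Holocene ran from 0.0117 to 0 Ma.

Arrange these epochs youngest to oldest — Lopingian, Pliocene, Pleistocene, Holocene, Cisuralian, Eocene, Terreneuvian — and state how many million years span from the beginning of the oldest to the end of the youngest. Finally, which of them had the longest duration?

From the excerpt: Lopingian 259.51–251.902; Pliocene 5.333–2.58; Pleistocene 2.58–0.0117; Holocene 0.0117–0; Cisuralian 298.9–273.01; Eocene 56–33.9; Terreneuvian 538.8–521 (Ma).
Larger Ma is earlier, so the oldest is Terreneuvian and the youngest is Holocene; youngest to oldest: Holocene, Pleistocene, Pliocene, Eocene, Lopingian, Cisuralian, Terreneuvian.
Oldest start 538.8 minus youngest end 0 gives 538.8 Myr overall.
Individual lengths (start − end): Lopingian 7.608; Pleistocene 2.5683; Cisuralian 25.89; Terreneuvian 17.8; Eocene 22.1; Holocene 0.0117; Pliocene 2.753. The largest is Cisuralian at 25.89 Myr.

Holocene, Pleistocene, Pliocene, Eocene, Lopingian, Cisuralian, Terreneuvian; total span 538.8 Myr; longest is Cisuralian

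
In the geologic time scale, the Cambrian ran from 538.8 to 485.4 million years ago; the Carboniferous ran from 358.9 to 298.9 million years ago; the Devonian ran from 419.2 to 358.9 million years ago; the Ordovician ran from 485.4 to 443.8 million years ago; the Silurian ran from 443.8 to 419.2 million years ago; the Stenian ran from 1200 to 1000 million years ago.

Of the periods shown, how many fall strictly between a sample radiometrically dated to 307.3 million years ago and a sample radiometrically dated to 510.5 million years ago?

The older date is 510.5 Ma and the younger is 307.3 Ma.
Periods with start < 510.5 and end > 307.3 Ma: Ordovician (485.4–443.8), Silurian (443.8–419.2), Devonian (419.2–358.9).
That is 3 complete periods.

3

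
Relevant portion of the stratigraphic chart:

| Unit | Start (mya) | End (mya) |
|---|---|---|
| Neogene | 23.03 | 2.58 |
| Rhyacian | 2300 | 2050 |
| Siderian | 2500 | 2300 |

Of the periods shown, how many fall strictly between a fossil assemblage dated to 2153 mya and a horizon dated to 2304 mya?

Checking each listed span, none has both start < 2304 Ma and end > 2153 Ma — every period straddles one of the two dates or lies outside them — so the count is 0.

0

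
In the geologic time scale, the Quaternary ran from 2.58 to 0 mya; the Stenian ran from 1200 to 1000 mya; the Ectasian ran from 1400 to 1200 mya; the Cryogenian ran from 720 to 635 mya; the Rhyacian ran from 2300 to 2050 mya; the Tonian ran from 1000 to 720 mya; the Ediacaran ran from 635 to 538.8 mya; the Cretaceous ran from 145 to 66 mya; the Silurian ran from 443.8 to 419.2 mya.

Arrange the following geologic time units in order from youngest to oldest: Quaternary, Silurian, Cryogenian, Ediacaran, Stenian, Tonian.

Quaternary → Silurian → Ediacaran → Cryogenian → Tonian → Stenian

Sorting by start age (ascending Ma, since larger Ma = older): Quaternary start 2.58, Silurian start 443.8, Ediacaran start 635, Cryogenian start 720, Tonian start 1000, Stenian start 1200.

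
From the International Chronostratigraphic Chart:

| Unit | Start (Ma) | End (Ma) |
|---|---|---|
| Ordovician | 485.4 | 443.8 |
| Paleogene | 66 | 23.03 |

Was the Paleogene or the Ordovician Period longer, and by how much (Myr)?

Paleogene: 66 − 23.03 = 42.97 Myr.
Ordovician: 485.4 − 443.8 = 41.6 Myr.
Difference: 42.97 − 41.6 = 1.37 Myr, so the Paleogene was longer.

Paleogene, by 1.37 million years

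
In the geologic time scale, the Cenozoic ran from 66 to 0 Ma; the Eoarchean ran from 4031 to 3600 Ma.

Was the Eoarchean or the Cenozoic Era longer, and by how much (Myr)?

Eoarchean, by 365 million years

Eoarchean: 4031 − 3600 = 431 Myr.
Cenozoic: 66 − 0 = 66 Myr.
Difference: 431 − 66 = 365 Myr, so the Eoarchean was longer.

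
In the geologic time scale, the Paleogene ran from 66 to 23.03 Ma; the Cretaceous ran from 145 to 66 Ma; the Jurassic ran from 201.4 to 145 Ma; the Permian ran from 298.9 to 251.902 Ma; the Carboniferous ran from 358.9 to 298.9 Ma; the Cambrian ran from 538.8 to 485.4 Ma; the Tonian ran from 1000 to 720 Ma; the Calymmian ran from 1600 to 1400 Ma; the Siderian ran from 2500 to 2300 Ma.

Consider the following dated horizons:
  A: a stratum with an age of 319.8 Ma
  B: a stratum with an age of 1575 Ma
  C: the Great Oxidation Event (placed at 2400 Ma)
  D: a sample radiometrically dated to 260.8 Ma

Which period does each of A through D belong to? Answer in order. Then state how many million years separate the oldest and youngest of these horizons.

A: 319.8 Ma lies in 358.9–298.9 Ma, so Carboniferous.
B: 1575 Ma lies in 1600–1400 Ma, so Calymmian.
C: 2400 Ma lies in 2500–2300 Ma, so Siderian.
D: 260.8 Ma lies in 298.9–251.902 Ma, so Permian.
Oldest = 2400 Ma, youngest = 260.8 Ma → span 2139.2 Myr.

A — Carboniferous; B — Calymmian; C — Siderian; D — Permian; span 2139.2 million years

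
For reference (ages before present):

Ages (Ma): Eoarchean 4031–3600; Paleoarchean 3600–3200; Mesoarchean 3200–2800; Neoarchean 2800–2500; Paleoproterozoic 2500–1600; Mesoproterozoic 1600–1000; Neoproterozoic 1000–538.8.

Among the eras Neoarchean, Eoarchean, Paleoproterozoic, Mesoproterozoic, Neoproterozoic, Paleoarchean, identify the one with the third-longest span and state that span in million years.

Neoproterozoic, 461.2 million years

Start − end for each: Neoarchean 2800 − 2500 = 300; Eoarchean 4031 − 3600 = 431; Paleoproterozoic 2500 − 1600 = 900; Mesoproterozoic 1600 − 1000 = 600; Neoproterozoic 1000 − 538.8 = 461.2; Paleoarchean 3600 − 3200 = 400.
Ranking these from longest: Paleoproterozoic > Mesoproterozoic > Neoproterozoic > Eoarchean > Paleoarchean > Neoarchean.
Position 3 in that ranking is Neoproterozoic, which lasted 461.2 Myr.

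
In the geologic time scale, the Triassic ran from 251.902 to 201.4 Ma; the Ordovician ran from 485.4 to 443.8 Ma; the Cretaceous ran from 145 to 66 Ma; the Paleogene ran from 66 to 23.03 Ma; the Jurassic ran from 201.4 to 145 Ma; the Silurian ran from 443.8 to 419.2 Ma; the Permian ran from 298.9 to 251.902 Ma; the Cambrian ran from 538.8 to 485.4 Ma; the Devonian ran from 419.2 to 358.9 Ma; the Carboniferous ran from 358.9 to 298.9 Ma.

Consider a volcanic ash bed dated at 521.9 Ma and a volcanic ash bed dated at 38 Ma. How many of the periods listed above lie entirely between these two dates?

8

The older date is 521.9 Ma and the younger is 38 Ma.
Periods with start < 521.9 and end > 38 Ma: Ordovician (485.4–443.8), Silurian (443.8–419.2), Devonian (419.2–358.9), Carboniferous (358.9–298.9), Permian (298.9–251.902), Triassic (251.902–201.4), Jurassic (201.4–145), Cretaceous (145–66).
That is 8 complete periods.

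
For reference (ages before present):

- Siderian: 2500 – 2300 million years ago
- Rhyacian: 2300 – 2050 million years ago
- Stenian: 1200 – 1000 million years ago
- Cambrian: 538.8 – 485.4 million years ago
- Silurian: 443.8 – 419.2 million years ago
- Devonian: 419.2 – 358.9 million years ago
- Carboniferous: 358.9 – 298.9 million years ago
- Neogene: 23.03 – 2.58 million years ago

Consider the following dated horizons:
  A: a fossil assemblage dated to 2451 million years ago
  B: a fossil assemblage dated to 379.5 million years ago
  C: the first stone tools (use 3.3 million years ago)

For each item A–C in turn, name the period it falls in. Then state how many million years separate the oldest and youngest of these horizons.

A — Siderian; B — Devonian; C — Neogene; span 2447.7 million years

Match each age against the start–end ranges in the excerpt: A = 2451 Ma → Siderian (2500–2300); B = 379.5 Ma → Devonian (419.2–358.9); C = 3.3 Ma → Neogene (23.03–2.58).
The largest age is 2451 Ma and the smallest is 3.3 Ma; their difference is 2447.7 Myr.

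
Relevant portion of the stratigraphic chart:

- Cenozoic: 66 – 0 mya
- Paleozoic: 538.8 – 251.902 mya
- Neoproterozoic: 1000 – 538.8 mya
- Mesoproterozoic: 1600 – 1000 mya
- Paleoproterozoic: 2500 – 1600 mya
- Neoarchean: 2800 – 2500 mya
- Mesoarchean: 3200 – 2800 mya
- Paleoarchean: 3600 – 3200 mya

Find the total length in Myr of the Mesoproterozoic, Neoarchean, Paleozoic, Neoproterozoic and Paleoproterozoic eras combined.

2548.098 million years

Duration is start − end for each: (1600 − 1000) + (2800 − 2500) + (538.8 − 251.902) + (1000 − 538.8) + (2500 − 1600).
That is 600 + 300 + 286.898 + 461.2 + 900, which totals 2548.098 million years.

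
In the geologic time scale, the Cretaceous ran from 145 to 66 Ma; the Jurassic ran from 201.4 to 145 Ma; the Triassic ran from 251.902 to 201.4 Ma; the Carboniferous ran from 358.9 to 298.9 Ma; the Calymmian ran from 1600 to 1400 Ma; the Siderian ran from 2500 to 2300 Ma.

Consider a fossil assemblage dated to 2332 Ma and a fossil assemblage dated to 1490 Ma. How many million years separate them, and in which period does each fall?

Elapsed time: 2332 − 1490 = 842 Myr.
2332 Ma lies within 2500–2300 Ma: Siderian.
1490 Ma lies within 1600–1400 Ma: Calymmian.

842 million years apart; the first in the Siderian, the second in the Calymmian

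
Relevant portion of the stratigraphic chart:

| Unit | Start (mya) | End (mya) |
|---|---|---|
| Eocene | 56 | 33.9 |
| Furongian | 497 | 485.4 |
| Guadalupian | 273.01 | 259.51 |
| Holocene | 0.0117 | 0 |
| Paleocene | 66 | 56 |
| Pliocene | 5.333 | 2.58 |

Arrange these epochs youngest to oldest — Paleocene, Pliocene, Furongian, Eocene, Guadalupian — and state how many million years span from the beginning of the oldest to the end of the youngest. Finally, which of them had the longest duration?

Start ages (Ma): Furongian 497, Guadalupian 273.01, Paleocene 66, Eocene 56, Pliocene 5.333.
Ordered youngest to oldest: Pliocene, Eocene, Paleocene, Guadalupian, Furongian.
Span = 497 − 2.58 = 494.42 Myr.
Durations: Eocene 22.1, Paleocene 10, Guadalupian 13.5, Furongian 11.6, Pliocene 2.753 → longest is Eocene (22.1 Myr).

Pliocene → Eocene → Paleocene → Guadalupian → Furongian; total span 494.42 Myr; longest is Eocene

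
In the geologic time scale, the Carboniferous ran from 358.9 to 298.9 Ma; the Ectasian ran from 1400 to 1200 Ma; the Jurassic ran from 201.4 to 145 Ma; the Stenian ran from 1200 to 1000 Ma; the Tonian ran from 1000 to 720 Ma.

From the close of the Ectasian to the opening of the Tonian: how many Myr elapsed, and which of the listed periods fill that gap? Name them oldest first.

End of Ectasian = 1200 Ma; start of Tonian = 1000 Ma.
Gap = 1200 − 1000 = 200 Myr.
Periods wholly inside 1200–1000 Ma: Stenian (1200–1000).

200 million years; Stenian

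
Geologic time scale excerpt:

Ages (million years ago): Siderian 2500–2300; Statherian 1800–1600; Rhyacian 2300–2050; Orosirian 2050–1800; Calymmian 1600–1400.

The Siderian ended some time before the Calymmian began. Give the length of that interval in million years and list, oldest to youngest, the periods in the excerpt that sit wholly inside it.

The Siderian closes at 2300 Ma and the Calymmian opens at 1600 Ma, so the interval is 2300 − 1600 = 700 Myr.
A period fits inside if it starts at or after 2300 Ma and ends at or before 1600 Ma; oldest first that gives Rhyacian, Orosirian, Statherian.

700 million years; Rhyacian, Orosirian, Statherian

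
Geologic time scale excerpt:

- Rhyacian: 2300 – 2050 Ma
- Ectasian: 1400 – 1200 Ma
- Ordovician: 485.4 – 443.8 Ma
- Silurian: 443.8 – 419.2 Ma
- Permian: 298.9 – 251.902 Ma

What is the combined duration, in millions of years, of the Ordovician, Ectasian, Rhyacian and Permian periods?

538.598 million years

Duration is start − end for each: (485.4 − 443.8) + (1400 − 1200) + (2300 − 2050) + (298.9 − 251.902).
That is 41.6 + 200 + 250 + 46.998, which totals 538.598 million years.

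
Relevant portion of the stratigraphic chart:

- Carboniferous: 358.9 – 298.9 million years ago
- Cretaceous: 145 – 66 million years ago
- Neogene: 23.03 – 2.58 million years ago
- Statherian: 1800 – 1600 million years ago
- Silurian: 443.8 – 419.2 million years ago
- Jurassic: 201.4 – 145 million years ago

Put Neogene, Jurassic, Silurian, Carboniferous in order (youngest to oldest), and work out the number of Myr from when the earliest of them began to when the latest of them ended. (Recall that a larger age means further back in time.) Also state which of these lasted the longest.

From the excerpt: Neogene 23.03–2.58; Jurassic 201.4–145; Silurian 443.8–419.2; Carboniferous 358.9–298.9 (Ma).
Larger Ma is earlier, so the oldest is Silurian and the youngest is Neogene; youngest to oldest: Neogene, Jurassic, Carboniferous, Silurian.
Oldest start 443.8 minus youngest end 2.58 gives 441.22 Myr overall.
Individual lengths (start − end): Carboniferous 60; Neogene 20.45; Silurian 24.6; Jurassic 56.4. The largest is Carboniferous at 60 Myr.

Neogene → Jurassic → Carboniferous → Silurian; total span 441.22 Myr; longest is Carboniferous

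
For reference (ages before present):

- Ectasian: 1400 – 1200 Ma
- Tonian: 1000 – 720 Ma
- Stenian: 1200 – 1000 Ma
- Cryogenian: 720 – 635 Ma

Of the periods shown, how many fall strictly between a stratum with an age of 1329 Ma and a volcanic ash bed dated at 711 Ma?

The older date is 1329 Ma and the younger is 711 Ma.
Periods with start < 1329 and end > 711 Ma: Stenian (1200–1000), Tonian (1000–720).
That is 2 complete periods.

2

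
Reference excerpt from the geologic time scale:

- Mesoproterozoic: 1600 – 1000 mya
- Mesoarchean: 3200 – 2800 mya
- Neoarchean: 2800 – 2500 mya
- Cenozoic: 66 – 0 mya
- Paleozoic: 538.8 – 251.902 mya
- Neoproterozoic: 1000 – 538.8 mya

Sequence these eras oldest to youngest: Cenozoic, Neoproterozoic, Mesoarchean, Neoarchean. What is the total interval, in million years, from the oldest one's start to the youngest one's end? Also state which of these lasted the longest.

From the excerpt: Cenozoic 66–0; Neoproterozoic 1000–538.8; Mesoarchean 3200–2800; Neoarchean 2800–2500 (Ma).
Larger Ma is earlier, so the oldest is Mesoarchean and the youngest is Cenozoic; oldest to youngest: Mesoarchean, Neoarchean, Neoproterozoic, Cenozoic.
Oldest start 3200 minus youngest end 0 gives 3200 Myr overall.
Individual lengths (start − end): Cenozoic 66; Neoarchean 300; Neoproterozoic 461.2; Mesoarchean 400. The largest is Neoproterozoic at 461.2 Myr.

Mesoarchean, Neoarchean, Neoproterozoic, Cenozoic; total span 3200 Myr; longest is Neoproterozoic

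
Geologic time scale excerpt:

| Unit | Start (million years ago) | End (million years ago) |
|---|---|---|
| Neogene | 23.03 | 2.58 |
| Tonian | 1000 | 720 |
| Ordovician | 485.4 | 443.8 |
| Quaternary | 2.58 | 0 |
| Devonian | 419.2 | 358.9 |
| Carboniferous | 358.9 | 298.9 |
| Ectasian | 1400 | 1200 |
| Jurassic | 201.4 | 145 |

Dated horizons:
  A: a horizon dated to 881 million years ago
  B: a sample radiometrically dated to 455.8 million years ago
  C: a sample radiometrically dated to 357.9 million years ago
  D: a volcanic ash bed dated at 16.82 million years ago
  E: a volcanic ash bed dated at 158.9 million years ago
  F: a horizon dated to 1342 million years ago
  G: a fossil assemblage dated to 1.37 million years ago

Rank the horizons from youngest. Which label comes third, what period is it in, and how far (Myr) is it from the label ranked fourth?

E, in the Jurassic; 199 million years to C

Smaller Ma means younger, so youngest first: G 1.37 < D 16.82 < E 158.9 < C 357.9 < B 455.8 < A 881 < F 1342.
Counting 3 along gives E (158.9 Ma); the excerpt puts that inside the Jurassic, 201.4–145 Ma.
Next in line is C (357.9 Ma), and 357.9 − 158.9 = 199 Myr.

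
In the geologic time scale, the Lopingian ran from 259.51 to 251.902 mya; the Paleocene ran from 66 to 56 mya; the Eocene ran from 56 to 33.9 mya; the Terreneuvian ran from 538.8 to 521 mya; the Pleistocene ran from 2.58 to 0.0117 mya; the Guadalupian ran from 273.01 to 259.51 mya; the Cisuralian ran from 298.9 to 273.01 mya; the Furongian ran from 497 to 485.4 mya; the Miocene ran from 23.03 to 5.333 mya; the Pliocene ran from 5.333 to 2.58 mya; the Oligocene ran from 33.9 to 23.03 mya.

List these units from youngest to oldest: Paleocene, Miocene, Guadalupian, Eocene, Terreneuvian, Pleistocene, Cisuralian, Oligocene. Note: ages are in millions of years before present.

The oldest of these is Terreneuvian (starts 538.8 Ma) and the youngest is Pleistocene (ends 0.0117 Ma).
In between, by decreasing start age: Cisuralian (298.9), Guadalupian (273.01), Paleocene (66), Eocene (56), Oligocene (33.9), Miocene (23.03).
Listing youngest first means reversing that sequence.

Pleistocene, Miocene, Oligocene, Eocene, Paleocene, Guadalupian, Cisuralian, Terreneuvian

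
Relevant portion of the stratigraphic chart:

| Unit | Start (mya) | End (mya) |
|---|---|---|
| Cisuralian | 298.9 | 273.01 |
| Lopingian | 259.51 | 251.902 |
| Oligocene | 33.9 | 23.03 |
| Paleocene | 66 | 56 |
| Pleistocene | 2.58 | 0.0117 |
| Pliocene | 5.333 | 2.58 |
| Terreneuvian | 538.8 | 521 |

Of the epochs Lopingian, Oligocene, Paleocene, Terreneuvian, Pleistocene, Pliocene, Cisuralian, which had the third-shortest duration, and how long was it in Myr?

Durations: Lopingian 7.608; Oligocene 10.87; Paleocene 10; Terreneuvian 17.8; Pleistocene 2.5683; Pliocene 2.753; Cisuralian 25.89 Myr.
Sorted shortest-first: Pleistocene (2.5683), Pliocene (2.753), Lopingian (7.608), Paleocene (10), Oligocene (10.87), Terreneuvian (17.8), Cisuralian (25.89).
The third shortest is Lopingian at 7.608 Myr.

Lopingian, 7.608 million years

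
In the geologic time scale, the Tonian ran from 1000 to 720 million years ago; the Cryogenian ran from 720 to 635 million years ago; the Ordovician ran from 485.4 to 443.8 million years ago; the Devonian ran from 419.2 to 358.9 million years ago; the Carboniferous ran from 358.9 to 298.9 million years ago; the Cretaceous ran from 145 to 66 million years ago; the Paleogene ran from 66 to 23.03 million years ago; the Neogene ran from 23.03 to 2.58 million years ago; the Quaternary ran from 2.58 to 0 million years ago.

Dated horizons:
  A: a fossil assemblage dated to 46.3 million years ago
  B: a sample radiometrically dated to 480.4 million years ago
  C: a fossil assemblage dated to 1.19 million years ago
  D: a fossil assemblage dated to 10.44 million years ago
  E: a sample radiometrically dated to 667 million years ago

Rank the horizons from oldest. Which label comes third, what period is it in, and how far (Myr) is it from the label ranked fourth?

A, in the Paleogene; 35.86 million years to D

Sorted oldest-first by Ma: E (667), B (480.4), A (46.3), D (10.44), C (1.19).
The third oldest is A at 46.3 Ma, which lies in 66–23.03 Ma: the Paleogene.
The fourth oldest is D at 10.44 Ma; separation = |46.3 − 10.44| = 35.86 Myr.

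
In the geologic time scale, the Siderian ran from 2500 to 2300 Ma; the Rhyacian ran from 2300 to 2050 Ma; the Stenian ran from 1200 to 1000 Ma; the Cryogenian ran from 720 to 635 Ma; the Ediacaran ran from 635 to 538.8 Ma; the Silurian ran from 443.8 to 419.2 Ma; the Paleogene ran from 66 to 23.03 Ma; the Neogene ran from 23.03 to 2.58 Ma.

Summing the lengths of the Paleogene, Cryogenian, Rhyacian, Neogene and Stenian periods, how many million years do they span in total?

598.42 million years

Duration is start − end for each: (66 − 23.03) + (720 − 635) + (2300 − 2050) + (23.03 − 2.58) + (1200 − 1000).
That is 42.97 + 85 + 250 + 20.45 + 200, which totals 598.42 million years.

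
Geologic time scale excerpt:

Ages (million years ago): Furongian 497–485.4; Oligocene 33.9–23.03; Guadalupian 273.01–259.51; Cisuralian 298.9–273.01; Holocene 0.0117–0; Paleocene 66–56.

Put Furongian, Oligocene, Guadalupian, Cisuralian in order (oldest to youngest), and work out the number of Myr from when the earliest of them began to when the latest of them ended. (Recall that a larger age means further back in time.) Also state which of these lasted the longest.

Furongian → Cisuralian → Guadalupian → Oligocene; total span 473.97 Myr; longest is Cisuralian

Start ages (Ma): Furongian 497, Cisuralian 298.9, Guadalupian 273.01, Oligocene 33.9.
Ordered oldest to youngest: Furongian, Cisuralian, Guadalupian, Oligocene.
Span = 497 − 23.03 = 473.97 Myr.
Durations: Furongian 11.6, Oligocene 10.87, Cisuralian 25.89, Guadalupian 13.5 → longest is Cisuralian (25.89 Myr).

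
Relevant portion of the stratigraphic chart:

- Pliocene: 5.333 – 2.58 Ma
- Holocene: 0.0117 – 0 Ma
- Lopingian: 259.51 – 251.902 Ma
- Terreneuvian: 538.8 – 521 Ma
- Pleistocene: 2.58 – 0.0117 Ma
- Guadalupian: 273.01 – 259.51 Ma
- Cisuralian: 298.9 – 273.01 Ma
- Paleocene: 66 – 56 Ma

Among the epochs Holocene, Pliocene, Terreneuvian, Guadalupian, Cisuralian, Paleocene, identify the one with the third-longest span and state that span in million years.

Start − end for each: Holocene 0.0117 − 0 = 0.0117; Pliocene 5.333 − 2.58 = 2.753; Terreneuvian 538.8 − 521 = 17.8; Guadalupian 273.01 − 259.51 = 13.5; Cisuralian 298.9 − 273.01 = 25.89; Paleocene 66 − 56 = 10.
Ranking these from longest: Cisuralian > Terreneuvian > Guadalupian > Paleocene > Pliocene > Holocene.
Position 3 in that ranking is Guadalupian, which lasted 13.5 Myr.

Guadalupian, 13.5 million years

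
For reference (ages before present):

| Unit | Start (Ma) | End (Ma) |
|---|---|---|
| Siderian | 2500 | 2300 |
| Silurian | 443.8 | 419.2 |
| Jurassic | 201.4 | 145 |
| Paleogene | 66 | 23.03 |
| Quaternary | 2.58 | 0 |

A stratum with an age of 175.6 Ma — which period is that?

Jurassic

175.6 Ma lies between 201.4 and 145 Ma, so it falls in the Jurassic.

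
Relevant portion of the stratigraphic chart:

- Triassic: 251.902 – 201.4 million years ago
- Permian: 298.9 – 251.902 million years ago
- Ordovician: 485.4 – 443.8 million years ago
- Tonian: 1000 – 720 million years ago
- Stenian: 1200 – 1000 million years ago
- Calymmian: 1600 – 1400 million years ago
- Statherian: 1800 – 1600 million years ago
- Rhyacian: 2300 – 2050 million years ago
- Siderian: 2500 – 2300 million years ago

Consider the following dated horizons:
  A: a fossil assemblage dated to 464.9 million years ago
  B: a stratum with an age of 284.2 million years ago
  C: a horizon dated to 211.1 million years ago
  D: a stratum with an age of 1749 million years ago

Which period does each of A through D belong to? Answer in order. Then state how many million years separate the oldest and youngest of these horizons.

A — Ordovician; B — Permian; C — Triassic; D — Statherian; span 1537.9 million years

A: 464.9 Ma lies in 485.4–443.8 Ma, so Ordovician.
B: 284.2 Ma lies in 298.9–251.902 Ma, so Permian.
C: 211.1 Ma lies in 251.902–201.4 Ma, so Triassic.
D: 1749 Ma lies in 1800–1600 Ma, so Statherian.
Oldest = 1749 Ma, youngest = 211.1 Ma → span 1537.9 Myr.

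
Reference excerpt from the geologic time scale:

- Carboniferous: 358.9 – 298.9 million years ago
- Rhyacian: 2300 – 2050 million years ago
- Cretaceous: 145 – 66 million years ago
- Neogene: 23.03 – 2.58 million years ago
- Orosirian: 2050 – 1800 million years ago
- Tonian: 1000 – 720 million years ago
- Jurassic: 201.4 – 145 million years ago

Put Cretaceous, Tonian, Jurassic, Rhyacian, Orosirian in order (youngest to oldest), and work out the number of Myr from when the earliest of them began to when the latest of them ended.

From the excerpt: Cretaceous 145–66; Tonian 1000–720; Jurassic 201.4–145; Rhyacian 2300–2050; Orosirian 2050–1800 (Ma).
Larger Ma is earlier, so the oldest is Rhyacian and the youngest is Cretaceous; youngest to oldest: Cretaceous, Jurassic, Tonian, Orosirian, Rhyacian.
Oldest start 2300 minus youngest end 66 gives 2234 Myr overall.

Cretaceous, Jurassic, Tonian, Orosirian, Rhyacian; total span 2234 Myr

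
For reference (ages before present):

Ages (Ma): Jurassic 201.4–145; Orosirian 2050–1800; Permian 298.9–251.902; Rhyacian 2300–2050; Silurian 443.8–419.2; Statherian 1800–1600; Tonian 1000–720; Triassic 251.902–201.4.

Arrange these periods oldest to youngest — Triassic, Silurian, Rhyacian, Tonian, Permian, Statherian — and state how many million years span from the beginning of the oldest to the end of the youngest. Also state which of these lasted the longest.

Rhyacian, Statherian, Tonian, Silurian, Permian, Triassic; total span 2098.6 Myr; longest is Tonian

From the excerpt: Triassic 251.902–201.4; Silurian 443.8–419.2; Rhyacian 2300–2050; Tonian 1000–720; Permian 298.9–251.902; Statherian 1800–1600 (Ma).
Larger Ma is earlier, so the oldest is Rhyacian and the youngest is Triassic; oldest to youngest: Rhyacian, Statherian, Tonian, Silurian, Permian, Triassic.
Oldest start 2300 minus youngest end 201.4 gives 2098.6 Myr overall.
Individual lengths (start − end): Rhyacian 250; Statherian 200; Silurian 24.6; Permian 46.998; Triassic 50.502; Tonian 280. The largest is Tonian at 280 Myr.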